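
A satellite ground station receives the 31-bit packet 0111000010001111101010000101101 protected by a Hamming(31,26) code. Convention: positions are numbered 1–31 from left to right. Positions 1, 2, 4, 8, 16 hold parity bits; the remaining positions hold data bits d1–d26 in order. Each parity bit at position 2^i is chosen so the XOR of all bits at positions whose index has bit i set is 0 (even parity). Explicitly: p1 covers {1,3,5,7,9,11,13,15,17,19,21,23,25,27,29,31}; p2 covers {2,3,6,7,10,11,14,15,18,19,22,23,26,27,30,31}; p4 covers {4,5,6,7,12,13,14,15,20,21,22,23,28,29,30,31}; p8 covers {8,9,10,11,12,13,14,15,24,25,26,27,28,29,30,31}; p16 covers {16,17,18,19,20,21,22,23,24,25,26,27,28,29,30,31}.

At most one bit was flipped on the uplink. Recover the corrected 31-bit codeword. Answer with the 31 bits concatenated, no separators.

s1 (pos 1,3,5,7,9,11,13,15,17,19,21,23,25,27,29,31): 0⊕1⊕0⊕0⊕1⊕0⊕1⊕1⊕1⊕1⊕1⊕0⊕0⊕0⊕1⊕1 = 1
s2 (pos 2,3,6,7,10,11,14,15,18,19,22,23,26,27,30,31): 1⊕1⊕0⊕0⊕0⊕0⊕1⊕1⊕0⊕1⊕0⊕0⊕1⊕0⊕0⊕1 = 1
s4 (pos 4,5,6,7,12,13,14,15,20,21,22,23,28,29,30,31): 1⊕0⊕0⊕0⊕0⊕1⊕1⊕1⊕0⊕1⊕0⊕0⊕1⊕1⊕0⊕1 = 0
s8 (pos 8,9,10,11,12,13,14,15,24,25,26,27,28,29,30,31): 0⊕1⊕0⊕0⊕0⊕1⊕1⊕1⊕0⊕0⊕1⊕0⊕1⊕1⊕0⊕1 = 0
s16 (pos 16,17,18,19,20,21,22,23,24,25,26,27,28,29,30,31): 1⊕1⊕0⊕1⊕0⊕1⊕0⊕0⊕0⊕0⊕1⊕0⊕1⊕1⊕0⊕1 = 0
Syndrome s16…s1 = 00011 → error at position 3.
Flip position 3: 0111000010001111101010000101101 → 0101000010001111101010000101101

0101000010001111101010000101101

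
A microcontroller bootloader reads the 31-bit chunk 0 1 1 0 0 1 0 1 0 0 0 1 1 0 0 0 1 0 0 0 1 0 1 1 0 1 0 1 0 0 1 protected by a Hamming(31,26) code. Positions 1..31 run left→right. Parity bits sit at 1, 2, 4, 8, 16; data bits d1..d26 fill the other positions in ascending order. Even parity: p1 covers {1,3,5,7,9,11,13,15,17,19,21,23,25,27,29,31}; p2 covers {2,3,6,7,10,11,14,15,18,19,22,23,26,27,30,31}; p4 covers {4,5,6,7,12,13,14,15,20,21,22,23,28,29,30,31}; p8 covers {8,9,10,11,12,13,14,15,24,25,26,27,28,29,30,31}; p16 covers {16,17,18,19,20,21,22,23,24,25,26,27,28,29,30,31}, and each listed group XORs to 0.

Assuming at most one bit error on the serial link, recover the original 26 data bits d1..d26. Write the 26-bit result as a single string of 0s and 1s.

10100001100100010110100001

s1 (pos 1,3,5,7,9,11,13,15,17,19,21,23,25,27,29,31): 0⊕1⊕0⊕0⊕0⊕0⊕1⊕0⊕1⊕0⊕1⊕1⊕0⊕0⊕0⊕1 = 0
s2 (pos 2,3,6,7,10,11,14,15,18,19,22,23,26,27,30,31): 1⊕1⊕1⊕0⊕0⊕0⊕0⊕0⊕0⊕0⊕0⊕1⊕1⊕0⊕0⊕1 = 0
s4 (pos 4,5,6,7,12,13,14,15,20,21,22,23,28,29,30,31): 0⊕0⊕1⊕0⊕1⊕1⊕0⊕0⊕0⊕1⊕0⊕1⊕1⊕0⊕0⊕1 = 1
s8 (pos 8,9,10,11,12,13,14,15,24,25,26,27,28,29,30,31): 1⊕0⊕0⊕0⊕1⊕1⊕0⊕0⊕1⊕0⊕1⊕0⊕1⊕0⊕0⊕1 = 1
s16 (pos 16,17,18,19,20,21,22,23,24,25,26,27,28,29,30,31): 0⊕1⊕0⊕0⊕0⊕1⊕0⊕1⊕1⊕0⊕1⊕0⊕1⊕0⊕0⊕1 = 1
Syndrome s16…s1 = 11100 → error at position 28.
Flip position 28: 0110010100011000100010110101001 → 0110010100011000100010110100001
Read data bits from positions 3,5,6,7,9,10,11,12,13,14,15,17,18,19,20,21,22,23,24,25,26,27,28,29,30,31: 10100001100100010110100001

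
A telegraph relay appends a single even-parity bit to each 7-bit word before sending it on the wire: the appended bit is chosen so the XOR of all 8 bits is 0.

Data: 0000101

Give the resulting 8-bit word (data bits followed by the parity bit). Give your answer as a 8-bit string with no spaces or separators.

XOR of the 7 data bits: 0⊕0⊕0⊕0⊕1⊕0⊕1 = 0
Parity bit = 0 (so all 8 bits XOR to 0).

00001010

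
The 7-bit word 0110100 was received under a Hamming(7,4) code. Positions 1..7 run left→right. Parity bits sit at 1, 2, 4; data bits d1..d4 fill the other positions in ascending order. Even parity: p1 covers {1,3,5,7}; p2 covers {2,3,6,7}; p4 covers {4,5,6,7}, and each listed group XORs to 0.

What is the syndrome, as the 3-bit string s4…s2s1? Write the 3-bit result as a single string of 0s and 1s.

100

s1 (pos 1,3,5,7): 0⊕1⊕1⊕0 = 0
s2 (pos 2,3,6,7): 1⊕1⊕0⊕0 = 0
s4 (pos 4,5,6,7): 0⊕1⊕0⊕0 = 1
Syndrome s4…s1 = 100 → error at position 4.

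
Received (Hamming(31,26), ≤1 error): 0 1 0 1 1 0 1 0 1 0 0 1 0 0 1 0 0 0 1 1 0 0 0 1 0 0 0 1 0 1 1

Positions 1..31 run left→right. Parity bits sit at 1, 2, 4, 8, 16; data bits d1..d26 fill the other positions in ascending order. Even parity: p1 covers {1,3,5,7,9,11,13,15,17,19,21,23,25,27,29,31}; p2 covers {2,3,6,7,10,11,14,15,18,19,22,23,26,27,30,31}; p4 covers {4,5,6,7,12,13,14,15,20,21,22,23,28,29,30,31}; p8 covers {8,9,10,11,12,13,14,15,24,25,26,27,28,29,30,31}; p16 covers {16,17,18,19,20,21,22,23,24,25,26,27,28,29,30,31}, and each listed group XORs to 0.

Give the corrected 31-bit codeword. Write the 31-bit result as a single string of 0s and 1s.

s1 (pos 1,3,5,7,9,11,13,15,17,19,21,23,25,27,29,31): 0⊕0⊕1⊕1⊕1⊕0⊕0⊕1⊕0⊕1⊕0⊕0⊕0⊕0⊕0⊕1 = 0
s2 (pos 2,3,6,7,10,11,14,15,18,19,22,23,26,27,30,31): 1⊕0⊕0⊕1⊕0⊕0⊕0⊕1⊕0⊕1⊕0⊕0⊕0⊕0⊕1⊕1 = 0
s4 (pos 4,5,6,7,12,13,14,15,20,21,22,23,28,29,30,31): 1⊕1⊕0⊕1⊕1⊕0⊕0⊕1⊕1⊕0⊕0⊕0⊕1⊕0⊕1⊕1 = 1
s8 (pos 8,9,10,11,12,13,14,15,24,25,26,27,28,29,30,31): 0⊕1⊕0⊕0⊕1⊕0⊕0⊕1⊕1⊕0⊕0⊕0⊕1⊕0⊕1⊕1 = 1
s16 (pos 16,17,18,19,20,21,22,23,24,25,26,27,28,29,30,31): 0⊕0⊕0⊕1⊕1⊕0⊕0⊕0⊕1⊕0⊕0⊕0⊕1⊕0⊕1⊕1 = 0
Syndrome s16…s1 = 01100 → error at position 12.
Flip position 12: 0101101010010010001100010001011 → 0101101010000010001100010001011

0101101010000010001100010001011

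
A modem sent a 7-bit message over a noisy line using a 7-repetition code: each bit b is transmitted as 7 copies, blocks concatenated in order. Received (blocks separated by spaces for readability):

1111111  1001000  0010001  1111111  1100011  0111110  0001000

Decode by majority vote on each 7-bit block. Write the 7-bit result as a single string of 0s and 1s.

1001110

Block 1 (1111111): 7 ones → 1
Block 2 (1001000): 2 ones → 0
Block 3 (0010001): 2 ones → 0
Block 4 (1111111): 7 ones → 1
Block 5 (1100011): 4 ones → 1
Block 6 (0111110): 5 ones → 1
Block 7 (0001000): 1 one → 0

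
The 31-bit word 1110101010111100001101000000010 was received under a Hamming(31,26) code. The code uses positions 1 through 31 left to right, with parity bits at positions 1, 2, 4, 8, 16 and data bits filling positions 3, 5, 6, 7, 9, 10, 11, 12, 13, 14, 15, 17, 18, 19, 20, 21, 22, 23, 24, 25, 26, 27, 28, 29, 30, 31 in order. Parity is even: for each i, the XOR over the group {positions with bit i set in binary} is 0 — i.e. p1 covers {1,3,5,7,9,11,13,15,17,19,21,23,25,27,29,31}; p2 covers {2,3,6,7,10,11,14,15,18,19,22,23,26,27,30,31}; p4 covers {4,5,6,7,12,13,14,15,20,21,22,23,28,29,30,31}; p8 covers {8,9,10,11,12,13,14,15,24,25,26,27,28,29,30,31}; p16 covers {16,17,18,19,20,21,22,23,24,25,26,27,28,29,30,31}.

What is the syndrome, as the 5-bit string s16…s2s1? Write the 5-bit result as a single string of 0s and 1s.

00000

s1 (pos 1,3,5,7,9,11,13,15,17,19,21,23,25,27,29,31): 1⊕1⊕1⊕1⊕1⊕1⊕1⊕0⊕0⊕1⊕0⊕0⊕0⊕0⊕0⊕0 = 0
s2 (pos 2,3,6,7,10,11,14,15,18,19,22,23,26,27,30,31): 1⊕1⊕0⊕1⊕0⊕1⊕1⊕0⊕0⊕1⊕1⊕0⊕0⊕0⊕1⊕0 = 0
s4 (pos 4,5,6,7,12,13,14,15,20,21,22,23,28,29,30,31): 0⊕1⊕0⊕1⊕1⊕1⊕1⊕0⊕1⊕0⊕1⊕0⊕0⊕0⊕1⊕0 = 0
s8 (pos 8,9,10,11,12,13,14,15,24,25,26,27,28,29,30,31): 0⊕1⊕0⊕1⊕1⊕1⊕1⊕0⊕0⊕0⊕0⊕0⊕0⊕0⊕1⊕0 = 0
s16 (pos 16,17,18,19,20,21,22,23,24,25,26,27,28,29,30,31): 0⊕0⊕0⊕1⊕1⊕0⊕1⊕0⊕0⊕0⊕0⊕0⊕0⊕0⊕1⊕0 = 0
Syndrome s16…s1 = 00000 → no error.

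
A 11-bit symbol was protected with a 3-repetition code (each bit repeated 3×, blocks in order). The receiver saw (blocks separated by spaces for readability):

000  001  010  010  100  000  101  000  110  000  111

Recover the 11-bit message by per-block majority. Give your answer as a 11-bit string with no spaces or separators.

00000010101

Block 1 (000): 0 ones → 0
Block 2 (001): 1 one → 0
Block 3 (010): 1 one → 0
Block 4 (010): 1 one → 0
Block 5 (100): 1 one → 0
Block 6 (000): 0 ones → 0
Block 7 (101): 2 ones → 1
Block 8 (000): 0 ones → 0
Block 9 (110): 2 ones → 1
Block 10 (000): 0 ones → 0
Block 11 (111): 3 ones → 1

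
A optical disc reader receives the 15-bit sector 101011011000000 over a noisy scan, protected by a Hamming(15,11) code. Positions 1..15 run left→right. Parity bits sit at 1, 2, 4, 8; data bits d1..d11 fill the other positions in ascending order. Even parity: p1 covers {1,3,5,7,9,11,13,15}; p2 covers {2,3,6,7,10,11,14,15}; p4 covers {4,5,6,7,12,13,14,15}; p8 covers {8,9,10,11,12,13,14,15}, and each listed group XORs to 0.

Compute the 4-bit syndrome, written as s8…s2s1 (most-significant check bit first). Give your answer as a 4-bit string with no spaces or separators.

s1 (pos 1,3,5,7,9,11,13,15): 1⊕1⊕1⊕0⊕1⊕0⊕0⊕0 = 0
s2 (pos 2,3,6,7,10,11,14,15): 0⊕1⊕1⊕0⊕0⊕0⊕0⊕0 = 0
s4 (pos 4,5,6,7,12,13,14,15): 0⊕1⊕1⊕0⊕0⊕0⊕0⊕0 = 0
s8 (pos 8,9,10,11,12,13,14,15): 1⊕1⊕0⊕0⊕0⊕0⊕0⊕0 = 0
Syndrome s8…s1 = 0000 → no error.

0000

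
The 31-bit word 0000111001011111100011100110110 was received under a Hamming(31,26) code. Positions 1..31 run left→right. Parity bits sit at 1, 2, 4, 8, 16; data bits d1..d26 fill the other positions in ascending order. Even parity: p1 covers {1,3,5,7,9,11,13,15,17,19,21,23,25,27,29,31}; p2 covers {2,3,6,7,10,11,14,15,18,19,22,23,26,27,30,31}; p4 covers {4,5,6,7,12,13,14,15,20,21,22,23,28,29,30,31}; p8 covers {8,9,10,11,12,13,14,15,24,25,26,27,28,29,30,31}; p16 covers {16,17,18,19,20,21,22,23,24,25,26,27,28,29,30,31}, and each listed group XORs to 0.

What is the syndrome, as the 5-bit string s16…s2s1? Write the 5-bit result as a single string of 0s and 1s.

11001

s1 (pos 1,3,5,7,9,11,13,15,17,19,21,23,25,27,29,31): 0⊕0⊕1⊕1⊕0⊕0⊕1⊕1⊕1⊕0⊕1⊕1⊕0⊕1⊕1⊕0 = 1
s2 (pos 2,3,6,7,10,11,14,15,18,19,22,23,26,27,30,31): 0⊕0⊕1⊕1⊕1⊕0⊕1⊕1⊕0⊕0⊕1⊕1⊕1⊕1⊕1⊕0 = 0
s4 (pos 4,5,6,7,12,13,14,15,20,21,22,23,28,29,30,31): 0⊕1⊕1⊕1⊕1⊕1⊕1⊕1⊕0⊕1⊕1⊕1⊕0⊕1⊕1⊕0 = 0
s8 (pos 8,9,10,11,12,13,14,15,24,25,26,27,28,29,30,31): 0⊕0⊕1⊕0⊕1⊕1⊕1⊕1⊕0⊕0⊕1⊕1⊕0⊕1⊕1⊕0 = 1
s16 (pos 16,17,18,19,20,21,22,23,24,25,26,27,28,29,30,31): 1⊕1⊕0⊕0⊕0⊕1⊕1⊕1⊕0⊕0⊕1⊕1⊕0⊕1⊕1⊕0 = 1
Syndrome s16…s1 = 11001 → error at position 25.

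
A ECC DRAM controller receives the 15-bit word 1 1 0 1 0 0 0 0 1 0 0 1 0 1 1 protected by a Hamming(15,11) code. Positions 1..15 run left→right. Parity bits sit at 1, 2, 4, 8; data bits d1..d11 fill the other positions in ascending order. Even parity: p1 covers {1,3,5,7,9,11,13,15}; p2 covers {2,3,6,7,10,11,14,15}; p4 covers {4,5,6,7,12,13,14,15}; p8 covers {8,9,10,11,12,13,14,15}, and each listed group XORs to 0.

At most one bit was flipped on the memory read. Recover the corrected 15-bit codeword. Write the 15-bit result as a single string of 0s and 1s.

s1 (pos 1,3,5,7,9,11,13,15): 1⊕0⊕0⊕0⊕1⊕0⊕0⊕1 = 1
s2 (pos 2,3,6,7,10,11,14,15): 1⊕0⊕0⊕0⊕0⊕0⊕1⊕1 = 1
s4 (pos 4,5,6,7,12,13,14,15): 1⊕0⊕0⊕0⊕1⊕0⊕1⊕1 = 0
s8 (pos 8,9,10,11,12,13,14,15): 0⊕1⊕0⊕0⊕1⊕0⊕1⊕1 = 0
Syndrome s8…s1 = 0011 → error at position 3.
Flip position 3: 110100001001011 → 111100001001011

111100001001011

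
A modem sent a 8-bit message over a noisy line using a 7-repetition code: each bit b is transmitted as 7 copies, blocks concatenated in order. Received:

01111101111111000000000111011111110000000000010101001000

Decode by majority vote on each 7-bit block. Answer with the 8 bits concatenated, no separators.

Block 1 (0111110): 5 ones → 1
Block 2 (1111111): 7 ones → 1
Block 3 (0000000): 0 ones → 0
Block 4 (0011101): 4 ones → 1
Block 5 (1111110): 6 ones → 1
Block 6 (0000000): 0 ones → 0
Block 7 (0001010): 2 ones → 0
Block 8 (1001000): 2 ones → 0

11011000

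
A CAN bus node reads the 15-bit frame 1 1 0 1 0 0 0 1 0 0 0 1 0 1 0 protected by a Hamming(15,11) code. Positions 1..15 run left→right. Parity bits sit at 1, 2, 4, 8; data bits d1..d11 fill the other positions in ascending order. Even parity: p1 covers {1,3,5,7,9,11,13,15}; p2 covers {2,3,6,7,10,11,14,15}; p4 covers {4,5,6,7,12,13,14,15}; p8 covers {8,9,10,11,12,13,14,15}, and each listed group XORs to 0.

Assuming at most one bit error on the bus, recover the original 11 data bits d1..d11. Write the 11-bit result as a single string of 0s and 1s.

s1 (pos 1,3,5,7,9,11,13,15): 1⊕0⊕0⊕0⊕0⊕0⊕0⊕0 = 1
s2 (pos 2,3,6,7,10,11,14,15): 1⊕0⊕0⊕0⊕0⊕0⊕1⊕0 = 0
s4 (pos 4,5,6,7,12,13,14,15): 1⊕0⊕0⊕0⊕1⊕0⊕1⊕0 = 1
s8 (pos 8,9,10,11,12,13,14,15): 1⊕0⊕0⊕0⊕1⊕0⊕1⊕0 = 1
Syndrome s8…s1 = 1101 → error at position 13.
Flip position 13: 110100010001010 → 110100010001110
Read data bits from positions 3,5,6,7,9,10,11,12,13,14,15: 00000001110

00000001110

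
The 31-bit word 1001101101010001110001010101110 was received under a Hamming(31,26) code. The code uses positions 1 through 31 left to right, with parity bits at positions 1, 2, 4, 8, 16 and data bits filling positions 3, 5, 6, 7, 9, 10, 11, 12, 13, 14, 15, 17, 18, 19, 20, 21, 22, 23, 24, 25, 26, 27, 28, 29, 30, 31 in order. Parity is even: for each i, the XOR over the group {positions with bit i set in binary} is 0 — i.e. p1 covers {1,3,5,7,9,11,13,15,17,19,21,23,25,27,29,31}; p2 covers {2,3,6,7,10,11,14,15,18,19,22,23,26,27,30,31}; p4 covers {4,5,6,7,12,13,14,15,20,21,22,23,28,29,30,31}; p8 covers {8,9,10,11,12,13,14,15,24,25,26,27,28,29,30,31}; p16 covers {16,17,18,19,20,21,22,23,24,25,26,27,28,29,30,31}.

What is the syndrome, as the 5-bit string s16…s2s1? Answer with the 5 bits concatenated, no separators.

s1 (pos 1,3,5,7,9,11,13,15,17,19,21,23,25,27,29,31): 1⊕0⊕1⊕1⊕0⊕0⊕0⊕0⊕1⊕0⊕0⊕0⊕0⊕0⊕1⊕0 = 1
s2 (pos 2,3,6,7,10,11,14,15,18,19,22,23,26,27,30,31): 0⊕0⊕0⊕1⊕1⊕0⊕0⊕0⊕1⊕0⊕1⊕0⊕1⊕0⊕1⊕0 = 0
s4 (pos 4,5,6,7,12,13,14,15,20,21,22,23,28,29,30,31): 1⊕1⊕0⊕1⊕1⊕0⊕0⊕0⊕0⊕0⊕1⊕0⊕1⊕1⊕1⊕0 = 0
s8 (pos 8,9,10,11,12,13,14,15,24,25,26,27,28,29,30,31): 1⊕0⊕1⊕0⊕1⊕0⊕0⊕0⊕1⊕0⊕1⊕0⊕1⊕1⊕1⊕0 = 0
s16 (pos 16,17,18,19,20,21,22,23,24,25,26,27,28,29,30,31): 1⊕1⊕1⊕0⊕0⊕0⊕1⊕0⊕1⊕0⊕1⊕0⊕1⊕1⊕1⊕0 = 1
Syndrome s16…s1 = 10001 → error at position 17.

10001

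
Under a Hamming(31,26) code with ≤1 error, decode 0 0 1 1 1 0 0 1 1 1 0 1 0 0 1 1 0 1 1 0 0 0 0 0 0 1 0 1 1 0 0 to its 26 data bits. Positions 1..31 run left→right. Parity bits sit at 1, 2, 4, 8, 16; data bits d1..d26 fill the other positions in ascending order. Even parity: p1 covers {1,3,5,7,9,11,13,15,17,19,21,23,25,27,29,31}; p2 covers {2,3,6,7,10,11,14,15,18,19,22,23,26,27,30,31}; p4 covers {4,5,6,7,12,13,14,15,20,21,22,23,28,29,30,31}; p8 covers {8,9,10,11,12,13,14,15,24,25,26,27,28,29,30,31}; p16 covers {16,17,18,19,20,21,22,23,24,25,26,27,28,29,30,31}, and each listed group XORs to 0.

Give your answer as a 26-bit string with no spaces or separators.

11001101001011000000101100

s1 (pos 1,3,5,7,9,11,13,15,17,19,21,23,25,27,29,31): 0⊕1⊕1⊕0⊕1⊕0⊕0⊕1⊕0⊕1⊕0⊕0⊕0⊕0⊕1⊕0 = 0
s2 (pos 2,3,6,7,10,11,14,15,18,19,22,23,26,27,30,31): 0⊕1⊕0⊕0⊕1⊕0⊕0⊕1⊕1⊕1⊕0⊕0⊕1⊕0⊕0⊕0 = 0
s4 (pos 4,5,6,7,12,13,14,15,20,21,22,23,28,29,30,31): 1⊕1⊕0⊕0⊕1⊕0⊕0⊕1⊕0⊕0⊕0⊕0⊕1⊕1⊕0⊕0 = 0
s8 (pos 8,9,10,11,12,13,14,15,24,25,26,27,28,29,30,31): 1⊕1⊕1⊕0⊕1⊕0⊕0⊕1⊕0⊕0⊕1⊕0⊕1⊕1⊕0⊕0 = 0
s16 (pos 16,17,18,19,20,21,22,23,24,25,26,27,28,29,30,31): 1⊕0⊕1⊕1⊕0⊕0⊕0⊕0⊕0⊕0⊕1⊕0⊕1⊕1⊕0⊕0 = 0
Syndrome s16…s1 = 00000 → no error.
Read data bits from positions 3,5,6,7,9,10,11,12,13,14,15,17,18,19,20,21,22,23,24,25,26,27,28,29,30,31: 11001101001011000000101100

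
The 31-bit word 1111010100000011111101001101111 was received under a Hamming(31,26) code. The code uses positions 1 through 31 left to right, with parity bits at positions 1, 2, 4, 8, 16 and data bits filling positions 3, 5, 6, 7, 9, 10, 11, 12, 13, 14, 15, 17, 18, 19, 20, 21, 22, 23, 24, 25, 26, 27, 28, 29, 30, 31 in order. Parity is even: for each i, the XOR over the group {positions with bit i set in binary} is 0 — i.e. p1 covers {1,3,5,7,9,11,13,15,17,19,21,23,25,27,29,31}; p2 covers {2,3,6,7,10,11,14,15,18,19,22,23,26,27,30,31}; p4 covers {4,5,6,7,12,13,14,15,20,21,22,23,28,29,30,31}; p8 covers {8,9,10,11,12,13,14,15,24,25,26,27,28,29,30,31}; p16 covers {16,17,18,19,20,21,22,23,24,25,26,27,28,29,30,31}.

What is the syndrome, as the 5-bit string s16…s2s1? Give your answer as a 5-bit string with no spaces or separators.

00100

s1 (pos 1,3,5,7,9,11,13,15,17,19,21,23,25,27,29,31): 1⊕1⊕0⊕0⊕0⊕0⊕0⊕1⊕1⊕1⊕0⊕0⊕1⊕0⊕1⊕1 = 0
s2 (pos 2,3,6,7,10,11,14,15,18,19,22,23,26,27,30,31): 1⊕1⊕1⊕0⊕0⊕0⊕0⊕1⊕1⊕1⊕1⊕0⊕1⊕0⊕1⊕1 = 0
s4 (pos 4,5,6,7,12,13,14,15,20,21,22,23,28,29,30,31): 1⊕0⊕1⊕0⊕0⊕0⊕0⊕1⊕1⊕0⊕1⊕0⊕1⊕1⊕1⊕1 = 1
s8 (pos 8,9,10,11,12,13,14,15,24,25,26,27,28,29,30,31): 1⊕0⊕0⊕0⊕0⊕0⊕0⊕1⊕0⊕1⊕1⊕0⊕1⊕1⊕1⊕1 = 0
s16 (pos 16,17,18,19,20,21,22,23,24,25,26,27,28,29,30,31): 1⊕1⊕1⊕1⊕1⊕0⊕1⊕0⊕0⊕1⊕1⊕0⊕1⊕1⊕1⊕1 = 0
Syndrome s16…s1 = 00100 → error at position 4.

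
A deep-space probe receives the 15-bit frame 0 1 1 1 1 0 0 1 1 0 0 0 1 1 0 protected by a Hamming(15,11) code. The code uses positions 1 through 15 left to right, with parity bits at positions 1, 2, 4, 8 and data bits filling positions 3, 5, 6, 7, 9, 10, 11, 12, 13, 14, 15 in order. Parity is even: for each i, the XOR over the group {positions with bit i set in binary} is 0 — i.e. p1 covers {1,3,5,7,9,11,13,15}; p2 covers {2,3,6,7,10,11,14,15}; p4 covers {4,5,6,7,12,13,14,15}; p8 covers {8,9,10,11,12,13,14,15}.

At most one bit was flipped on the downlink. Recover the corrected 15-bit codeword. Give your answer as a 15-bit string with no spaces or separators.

s1 (pos 1,3,5,7,9,11,13,15): 0⊕1⊕1⊕0⊕1⊕0⊕1⊕0 = 0
s2 (pos 2,3,6,7,10,11,14,15): 1⊕1⊕0⊕0⊕0⊕0⊕1⊕0 = 1
s4 (pos 4,5,6,7,12,13,14,15): 1⊕1⊕0⊕0⊕0⊕1⊕1⊕0 = 0
s8 (pos 8,9,10,11,12,13,14,15): 1⊕1⊕0⊕0⊕0⊕1⊕1⊕0 = 0
Syndrome s8…s1 = 0010 → error at position 2.
Flip position 2: 011110011000110 → 001110011000110

001110011000110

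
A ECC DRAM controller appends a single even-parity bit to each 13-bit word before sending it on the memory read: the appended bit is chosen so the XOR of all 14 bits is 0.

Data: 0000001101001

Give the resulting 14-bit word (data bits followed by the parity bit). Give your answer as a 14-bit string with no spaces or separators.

XOR of the 13 data bits: 0⊕0⊕0⊕0⊕0⊕0⊕1⊕1⊕0⊕1⊕0⊕0⊕1 = 0
Parity bit = 0 (so all 14 bits XOR to 0).

00000011010010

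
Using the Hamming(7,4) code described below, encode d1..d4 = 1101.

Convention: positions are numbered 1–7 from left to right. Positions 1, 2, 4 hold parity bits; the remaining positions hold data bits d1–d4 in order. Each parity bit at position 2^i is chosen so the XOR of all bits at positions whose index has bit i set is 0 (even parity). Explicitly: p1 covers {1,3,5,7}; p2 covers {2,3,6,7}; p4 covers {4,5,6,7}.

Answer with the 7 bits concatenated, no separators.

Place data at non-parity positions: p1 p2 1 p4 1 0 1
p1 (pos 1,3,5,7): XOR of data positions = 1⊕1⊕1 = 1
p2 (pos 2,3,6,7): XOR of data positions = 1⊕0⊕1 = 0
p4 (pos 4,5,6,7): XOR of data positions = 1⊕0⊕1 = 0
Codeword: 1010101

1010101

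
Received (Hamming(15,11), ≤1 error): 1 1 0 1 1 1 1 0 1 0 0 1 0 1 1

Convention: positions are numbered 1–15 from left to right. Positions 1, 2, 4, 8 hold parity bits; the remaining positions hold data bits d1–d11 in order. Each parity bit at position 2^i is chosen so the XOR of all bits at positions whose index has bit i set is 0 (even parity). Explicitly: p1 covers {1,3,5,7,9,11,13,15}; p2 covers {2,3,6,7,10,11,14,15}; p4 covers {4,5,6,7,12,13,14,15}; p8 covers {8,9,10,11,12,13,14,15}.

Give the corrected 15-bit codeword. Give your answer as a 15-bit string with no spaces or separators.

110111001001011

s1 (pos 1,3,5,7,9,11,13,15): 1⊕0⊕1⊕1⊕1⊕0⊕0⊕1 = 1
s2 (pos 2,3,6,7,10,11,14,15): 1⊕0⊕1⊕1⊕0⊕0⊕1⊕1 = 1
s4 (pos 4,5,6,7,12,13,14,15): 1⊕1⊕1⊕1⊕1⊕0⊕1⊕1 = 1
s8 (pos 8,9,10,11,12,13,14,15): 0⊕1⊕0⊕0⊕1⊕0⊕1⊕1 = 0
Syndrome s8…s1 = 0111 → error at position 7.
Flip position 7: 110111101001011 → 110111001001011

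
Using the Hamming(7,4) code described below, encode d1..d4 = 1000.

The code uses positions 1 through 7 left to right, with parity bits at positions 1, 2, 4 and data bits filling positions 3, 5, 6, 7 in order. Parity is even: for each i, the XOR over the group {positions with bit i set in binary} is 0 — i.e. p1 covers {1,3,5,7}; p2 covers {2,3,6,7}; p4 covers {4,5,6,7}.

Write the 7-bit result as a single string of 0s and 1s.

Place data at non-parity positions: p1 p2 1 p4 0 0 0
p1 (pos 1,3,5,7): XOR of data positions = 1⊕0⊕0 = 1
p2 (pos 2,3,6,7): XOR of data positions = 1⊕0⊕0 = 1
p4 (pos 4,5,6,7): XOR of data positions = 0⊕0⊕0 = 0
Codeword: 1110000

1110000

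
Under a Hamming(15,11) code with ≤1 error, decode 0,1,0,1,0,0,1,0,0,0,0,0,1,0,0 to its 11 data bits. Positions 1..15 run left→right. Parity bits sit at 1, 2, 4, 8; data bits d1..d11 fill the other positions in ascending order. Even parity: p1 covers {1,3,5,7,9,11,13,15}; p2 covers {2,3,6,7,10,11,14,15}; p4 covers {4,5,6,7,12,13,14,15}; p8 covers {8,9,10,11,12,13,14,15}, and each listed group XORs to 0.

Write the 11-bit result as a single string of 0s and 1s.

00010001100

s1 (pos 1,3,5,7,9,11,13,15): 0⊕0⊕0⊕1⊕0⊕0⊕1⊕0 = 0
s2 (pos 2,3,6,7,10,11,14,15): 1⊕0⊕0⊕1⊕0⊕0⊕0⊕0 = 0
s4 (pos 4,5,6,7,12,13,14,15): 1⊕0⊕0⊕1⊕0⊕1⊕0⊕0 = 1
s8 (pos 8,9,10,11,12,13,14,15): 0⊕0⊕0⊕0⊕0⊕1⊕0⊕0 = 1
Syndrome s8…s1 = 1100 → error at position 12.
Flip position 12: 010100100000100 → 010100100001100
Read data bits from positions 3,5,6,7,9,10,11,12,13,14,15: 00010001100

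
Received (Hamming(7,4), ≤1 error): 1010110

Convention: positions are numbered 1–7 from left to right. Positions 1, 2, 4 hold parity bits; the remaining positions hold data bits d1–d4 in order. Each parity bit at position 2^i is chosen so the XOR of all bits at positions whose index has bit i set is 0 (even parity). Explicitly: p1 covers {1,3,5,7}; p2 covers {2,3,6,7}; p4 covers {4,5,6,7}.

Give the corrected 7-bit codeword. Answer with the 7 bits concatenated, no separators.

s1 (pos 1,3,5,7): 1⊕1⊕1⊕0 = 1
s2 (pos 2,3,6,7): 0⊕1⊕1⊕0 = 0
s4 (pos 4,5,6,7): 0⊕1⊕1⊕0 = 0
Syndrome s4…s1 = 001 → error at position 1.
Flip position 1: 1010110 → 0010110

0010110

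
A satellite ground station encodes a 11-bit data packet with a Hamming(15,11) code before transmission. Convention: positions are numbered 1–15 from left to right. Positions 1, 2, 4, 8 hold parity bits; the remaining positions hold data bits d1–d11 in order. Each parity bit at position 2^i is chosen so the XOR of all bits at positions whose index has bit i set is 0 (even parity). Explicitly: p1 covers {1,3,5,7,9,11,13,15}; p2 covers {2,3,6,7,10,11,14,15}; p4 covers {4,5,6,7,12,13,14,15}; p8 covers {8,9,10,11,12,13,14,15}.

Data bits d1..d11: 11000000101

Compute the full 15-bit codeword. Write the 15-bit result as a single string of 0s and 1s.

Place data at non-parity positions: p1 p2 1 p4 1 0 0 p8 0 0 0 0 1 0 1
p1 (pos 1,3,5,7,9,11,13,15): XOR of data positions = 1⊕1⊕0⊕0⊕0⊕1⊕1 = 0
p2 (pos 2,3,6,7,10,11,14,15): XOR of data positions = 1⊕0⊕0⊕0⊕0⊕0⊕1 = 0
p4 (pos 4,5,6,7,12,13,14,15): XOR of data positions = 1⊕0⊕0⊕0⊕1⊕0⊕1 = 1
p8 (pos 8,9,10,11,12,13,14,15): XOR of data positions = 0⊕0⊕0⊕0⊕1⊕0⊕1 = 0
Codeword: 001110000000101

001110000000101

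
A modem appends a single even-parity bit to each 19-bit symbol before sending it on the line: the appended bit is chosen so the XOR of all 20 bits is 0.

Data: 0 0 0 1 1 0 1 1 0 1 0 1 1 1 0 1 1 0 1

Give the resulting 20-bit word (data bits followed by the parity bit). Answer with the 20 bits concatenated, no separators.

XOR of the 19 data bits: 0⊕0⊕0⊕1⊕1⊕0⊕1⊕1⊕0⊕1⊕0⊕1⊕1⊕1⊕0⊕1⊕1⊕0⊕1 = 1
Parity bit = 1 (so all 20 bits XOR to 0).

00011011010111011011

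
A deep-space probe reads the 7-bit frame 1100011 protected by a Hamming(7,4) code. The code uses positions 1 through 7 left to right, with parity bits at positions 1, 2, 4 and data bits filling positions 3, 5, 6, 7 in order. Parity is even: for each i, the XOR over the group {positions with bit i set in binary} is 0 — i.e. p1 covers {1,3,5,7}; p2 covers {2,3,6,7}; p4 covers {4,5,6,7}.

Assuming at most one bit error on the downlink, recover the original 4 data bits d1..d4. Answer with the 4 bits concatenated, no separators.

s1 (pos 1,3,5,7): 1⊕0⊕0⊕1 = 0
s2 (pos 2,3,6,7): 1⊕0⊕1⊕1 = 1
s4 (pos 4,5,6,7): 0⊕0⊕1⊕1 = 0
Syndrome s4…s1 = 010 → error at position 2.
Flip position 2: 1100011 → 1000011
Read data bits from positions 3,5,6,7: 0011

0011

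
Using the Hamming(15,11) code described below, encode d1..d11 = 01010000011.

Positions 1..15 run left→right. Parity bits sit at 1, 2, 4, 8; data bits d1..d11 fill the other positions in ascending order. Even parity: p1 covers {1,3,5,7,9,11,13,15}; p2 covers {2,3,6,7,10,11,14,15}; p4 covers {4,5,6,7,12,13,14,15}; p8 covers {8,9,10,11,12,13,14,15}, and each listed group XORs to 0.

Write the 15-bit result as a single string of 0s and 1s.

110010100000011

Place data at non-parity positions: p1 p2 0 p4 1 0 1 p8 0 0 0 0 0 1 1
p1 (pos 1,3,5,7,9,11,13,15): XOR of data positions = 0⊕1⊕1⊕0⊕0⊕0⊕1 = 1
p2 (pos 2,3,6,7,10,11,14,15): XOR of data positions = 0⊕0⊕1⊕0⊕0⊕1⊕1 = 1
p4 (pos 4,5,6,7,12,13,14,15): XOR of data positions = 1⊕0⊕1⊕0⊕0⊕1⊕1 = 0
p8 (pos 8,9,10,11,12,13,14,15): XOR of data positions = 0⊕0⊕0⊕0⊕0⊕1⊕1 = 0
Codeword: 110010100000011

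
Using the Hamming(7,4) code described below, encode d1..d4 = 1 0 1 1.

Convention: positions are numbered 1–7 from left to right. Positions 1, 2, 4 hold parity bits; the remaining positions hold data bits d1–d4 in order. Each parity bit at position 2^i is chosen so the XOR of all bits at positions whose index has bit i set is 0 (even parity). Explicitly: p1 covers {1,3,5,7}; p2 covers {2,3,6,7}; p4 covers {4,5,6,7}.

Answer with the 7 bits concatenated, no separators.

Place data at non-parity positions: p1 p2 1 p4 0 1 1
p1 (pos 1,3,5,7): XOR of data positions = 1⊕0⊕1 = 0
p2 (pos 2,3,6,7): XOR of data positions = 1⊕1⊕1 = 1
p4 (pos 4,5,6,7): XOR of data positions = 0⊕1⊕1 = 0
Codeword: 0110011

0110011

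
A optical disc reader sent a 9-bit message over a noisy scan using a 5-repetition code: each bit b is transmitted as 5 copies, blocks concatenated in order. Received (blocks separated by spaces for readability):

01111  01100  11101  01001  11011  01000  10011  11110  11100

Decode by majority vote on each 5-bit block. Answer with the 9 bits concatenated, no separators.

101010111

Block 1 (01111): 4 ones → 1
Block 2 (01100): 2 ones → 0
Block 3 (11101): 4 ones → 1
Block 4 (01001): 2 ones → 0
Block 5 (11011): 4 ones → 1
Block 6 (01000): 1 one → 0
Block 7 (10011): 3 ones → 1
Block 8 (11110): 4 ones → 1
Block 9 (11100): 3 ones → 1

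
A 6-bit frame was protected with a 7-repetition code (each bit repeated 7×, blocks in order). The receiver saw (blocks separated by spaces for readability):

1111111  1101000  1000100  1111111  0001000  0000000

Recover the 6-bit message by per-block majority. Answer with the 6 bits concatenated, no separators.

Block 1 (1111111): 7 ones → 1
Block 2 (1101000): 3 ones → 0
Block 3 (1000100): 2 ones → 0
Block 4 (1111111): 7 ones → 1
Block 5 (0001000): 1 one → 0
Block 6 (0000000): 0 ones → 0

100100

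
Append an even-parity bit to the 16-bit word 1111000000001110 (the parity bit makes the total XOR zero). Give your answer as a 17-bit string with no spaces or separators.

XOR of the 16 data bits: 1⊕1⊕1⊕1⊕0⊕0⊕0⊕0⊕0⊕0⊕0⊕0⊕1⊕1⊕1⊕0 = 1
Parity bit = 1 (so all 17 bits XOR to 0).

11110000000011101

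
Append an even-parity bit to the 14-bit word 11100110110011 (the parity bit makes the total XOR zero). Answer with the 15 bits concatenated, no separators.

111001101100111

XOR of the 14 data bits: 1⊕1⊕1⊕0⊕0⊕1⊕1⊕0⊕1⊕1⊕0⊕0⊕1⊕1 = 1
Parity bit = 1 (so all 15 bits XOR to 0).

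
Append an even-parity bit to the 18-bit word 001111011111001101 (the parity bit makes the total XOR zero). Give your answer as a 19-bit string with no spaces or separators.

XOR of the 18 data bits: 0⊕0⊕1⊕1⊕1⊕1⊕0⊕1⊕1⊕1⊕1⊕1⊕0⊕0⊕1⊕1⊕0⊕1 = 0
Parity bit = 0 (so all 19 bits XOR to 0).

0011110111110011010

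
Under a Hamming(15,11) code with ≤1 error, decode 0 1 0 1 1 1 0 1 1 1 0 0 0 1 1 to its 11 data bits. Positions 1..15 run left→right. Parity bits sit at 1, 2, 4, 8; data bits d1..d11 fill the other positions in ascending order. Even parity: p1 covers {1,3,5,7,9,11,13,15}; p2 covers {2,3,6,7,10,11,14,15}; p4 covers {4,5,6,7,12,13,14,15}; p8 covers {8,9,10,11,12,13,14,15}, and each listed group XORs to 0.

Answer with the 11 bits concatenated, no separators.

s1 (pos 1,3,5,7,9,11,13,15): 0⊕0⊕1⊕0⊕1⊕0⊕0⊕1 = 1
s2 (pos 2,3,6,7,10,11,14,15): 1⊕0⊕1⊕0⊕1⊕0⊕1⊕1 = 1
s4 (pos 4,5,6,7,12,13,14,15): 1⊕1⊕1⊕0⊕0⊕0⊕1⊕1 = 1
s8 (pos 8,9,10,11,12,13,14,15): 1⊕1⊕1⊕0⊕0⊕0⊕1⊕1 = 1
Syndrome s8…s1 = 1111 → error at position 15.
Flip position 15: 010111011100011 → 010111011100010
Read data bits from positions 3,5,6,7,9,10,11,12,13,14,15: 01101100010

01101100010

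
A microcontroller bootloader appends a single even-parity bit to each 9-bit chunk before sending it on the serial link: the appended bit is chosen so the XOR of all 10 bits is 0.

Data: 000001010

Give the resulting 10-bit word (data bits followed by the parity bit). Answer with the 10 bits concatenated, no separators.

0000010100

XOR of the 9 data bits: 0⊕0⊕0⊕0⊕0⊕1⊕0⊕1⊕0 = 0
Parity bit = 0 (so all 10 bits XOR to 0).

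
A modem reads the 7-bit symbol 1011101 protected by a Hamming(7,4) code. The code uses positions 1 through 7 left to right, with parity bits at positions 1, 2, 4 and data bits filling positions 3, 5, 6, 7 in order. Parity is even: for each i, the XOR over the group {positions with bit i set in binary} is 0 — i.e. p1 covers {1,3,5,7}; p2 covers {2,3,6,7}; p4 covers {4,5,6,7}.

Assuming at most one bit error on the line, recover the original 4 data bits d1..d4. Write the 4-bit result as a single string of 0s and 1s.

1101

s1 (pos 1,3,5,7): 1⊕1⊕1⊕1 = 0
s2 (pos 2,3,6,7): 0⊕1⊕0⊕1 = 0
s4 (pos 4,5,6,7): 1⊕1⊕0⊕1 = 1
Syndrome s4…s1 = 100 → error at position 4.
Flip position 4: 1011101 → 1010101
Read data bits from positions 3,5,6,7: 1101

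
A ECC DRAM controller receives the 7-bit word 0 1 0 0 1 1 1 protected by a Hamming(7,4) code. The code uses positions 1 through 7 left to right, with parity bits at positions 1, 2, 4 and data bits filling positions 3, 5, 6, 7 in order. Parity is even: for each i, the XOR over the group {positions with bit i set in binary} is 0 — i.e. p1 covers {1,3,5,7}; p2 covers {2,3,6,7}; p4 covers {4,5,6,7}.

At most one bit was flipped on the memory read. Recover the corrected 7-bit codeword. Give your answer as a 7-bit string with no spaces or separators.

s1 (pos 1,3,5,7): 0⊕0⊕1⊕1 = 0
s2 (pos 2,3,6,7): 1⊕0⊕1⊕1 = 1
s4 (pos 4,5,6,7): 0⊕1⊕1⊕1 = 1
Syndrome s4…s1 = 110 → error at position 6.
Flip position 6: 0100111 → 0100101

0100101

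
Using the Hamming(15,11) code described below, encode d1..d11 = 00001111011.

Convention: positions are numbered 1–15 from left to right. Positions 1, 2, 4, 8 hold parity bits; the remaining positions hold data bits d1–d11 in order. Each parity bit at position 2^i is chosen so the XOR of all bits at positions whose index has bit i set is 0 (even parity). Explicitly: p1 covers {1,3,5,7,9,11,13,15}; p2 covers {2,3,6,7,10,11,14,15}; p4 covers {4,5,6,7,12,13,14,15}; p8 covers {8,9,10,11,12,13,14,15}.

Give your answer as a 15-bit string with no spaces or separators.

100100001111011

Place data at non-parity positions: p1 p2 0 p4 0 0 0 p8 1 1 1 1 0 1 1
p1 (pos 1,3,5,7,9,11,13,15): XOR of data positions = 0⊕0⊕0⊕1⊕1⊕0⊕1 = 1
p2 (pos 2,3,6,7,10,11,14,15): XOR of data positions = 0⊕0⊕0⊕1⊕1⊕1⊕1 = 0
p4 (pos 4,5,6,7,12,13,14,15): XOR of data positions = 0⊕0⊕0⊕1⊕0⊕1⊕1 = 1
p8 (pos 8,9,10,11,12,13,14,15): XOR of data positions = 1⊕1⊕1⊕1⊕0⊕1⊕1 = 0
Codeword: 100100001111011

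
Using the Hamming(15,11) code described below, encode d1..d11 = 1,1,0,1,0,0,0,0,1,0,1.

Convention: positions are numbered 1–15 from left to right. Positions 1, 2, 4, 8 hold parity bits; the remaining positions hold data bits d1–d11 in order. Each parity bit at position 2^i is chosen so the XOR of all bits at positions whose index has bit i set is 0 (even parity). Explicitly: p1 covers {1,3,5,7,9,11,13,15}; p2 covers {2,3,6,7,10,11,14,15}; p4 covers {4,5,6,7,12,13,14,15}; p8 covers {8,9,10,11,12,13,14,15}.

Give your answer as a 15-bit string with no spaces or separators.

111010100000101

Place data at non-parity positions: p1 p2 1 p4 1 0 1 p8 0 0 0 0 1 0 1
p1 (pos 1,3,5,7,9,11,13,15): XOR of data positions = 1⊕1⊕1⊕0⊕0⊕1⊕1 = 1
p2 (pos 2,3,6,7,10,11,14,15): XOR of data positions = 1⊕0⊕1⊕0⊕0⊕0⊕1 = 1
p4 (pos 4,5,6,7,12,13,14,15): XOR of data positions = 1⊕0⊕1⊕0⊕1⊕0⊕1 = 0
p8 (pos 8,9,10,11,12,13,14,15): XOR of data positions = 0⊕0⊕0⊕0⊕1⊕0⊕1 = 0
Codeword: 111010100000101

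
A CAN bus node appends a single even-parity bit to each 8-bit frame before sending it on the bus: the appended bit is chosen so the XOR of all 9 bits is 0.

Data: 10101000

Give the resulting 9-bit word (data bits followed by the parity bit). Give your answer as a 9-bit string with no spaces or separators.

XOR of the 8 data bits: 1⊕0⊕1⊕0⊕1⊕0⊕0⊕0 = 1
Parity bit = 1 (so all 9 bits XOR to 0).

101010001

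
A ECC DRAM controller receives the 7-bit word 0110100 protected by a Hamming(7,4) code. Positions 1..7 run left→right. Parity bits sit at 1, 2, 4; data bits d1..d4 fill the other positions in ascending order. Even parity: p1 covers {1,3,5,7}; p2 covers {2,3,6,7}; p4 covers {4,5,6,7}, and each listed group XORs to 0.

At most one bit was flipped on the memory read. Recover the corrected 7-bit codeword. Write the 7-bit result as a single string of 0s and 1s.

s1 (pos 1,3,5,7): 0⊕1⊕1⊕0 = 0
s2 (pos 2,3,6,7): 1⊕1⊕0⊕0 = 0
s4 (pos 4,5,6,7): 0⊕1⊕0⊕0 = 1
Syndrome s4…s1 = 100 → error at position 4.
Flip position 4: 0110100 → 0111100

0111100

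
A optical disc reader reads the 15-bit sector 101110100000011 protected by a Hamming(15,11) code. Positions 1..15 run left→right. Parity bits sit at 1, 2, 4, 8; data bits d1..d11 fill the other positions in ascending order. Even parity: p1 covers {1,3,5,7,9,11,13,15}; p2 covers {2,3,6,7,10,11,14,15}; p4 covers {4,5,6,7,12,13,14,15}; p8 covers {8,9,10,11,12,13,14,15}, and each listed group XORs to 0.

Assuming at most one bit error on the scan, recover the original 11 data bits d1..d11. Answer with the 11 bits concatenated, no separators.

10010000011

s1 (pos 1,3,5,7,9,11,13,15): 1⊕1⊕1⊕1⊕0⊕0⊕0⊕1 = 1
s2 (pos 2,3,6,7,10,11,14,15): 0⊕1⊕0⊕1⊕0⊕0⊕1⊕1 = 0
s4 (pos 4,5,6,7,12,13,14,15): 1⊕1⊕0⊕1⊕0⊕0⊕1⊕1 = 1
s8 (pos 8,9,10,11,12,13,14,15): 0⊕0⊕0⊕0⊕0⊕0⊕1⊕1 = 0
Syndrome s8…s1 = 0101 → error at position 5.
Flip position 5: 101110100000011 → 101100100000011
Read data bits from positions 3,5,6,7,9,10,11,12,13,14,15: 10010000011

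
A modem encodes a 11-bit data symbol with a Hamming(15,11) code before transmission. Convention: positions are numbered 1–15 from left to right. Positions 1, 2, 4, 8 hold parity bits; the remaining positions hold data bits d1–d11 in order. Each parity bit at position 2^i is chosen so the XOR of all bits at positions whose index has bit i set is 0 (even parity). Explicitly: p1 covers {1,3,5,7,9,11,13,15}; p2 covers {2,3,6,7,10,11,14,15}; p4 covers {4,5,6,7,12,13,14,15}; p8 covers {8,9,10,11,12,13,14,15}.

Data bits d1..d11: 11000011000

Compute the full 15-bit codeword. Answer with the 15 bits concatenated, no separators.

101010000011000

Place data at non-parity positions: p1 p2 1 p4 1 0 0 p8 0 0 1 1 0 0 0
p1 (pos 1,3,5,7,9,11,13,15): XOR of data positions = 1⊕1⊕0⊕0⊕1⊕0⊕0 = 1
p2 (pos 2,3,6,7,10,11,14,15): XOR of data positions = 1⊕0⊕0⊕0⊕1⊕0⊕0 = 0
p4 (pos 4,5,6,7,12,13,14,15): XOR of data positions = 1⊕0⊕0⊕1⊕0⊕0⊕0 = 0
p8 (pos 8,9,10,11,12,13,14,15): XOR of data positions = 0⊕0⊕1⊕1⊕0⊕0⊕0 = 0
Codeword: 101010000011000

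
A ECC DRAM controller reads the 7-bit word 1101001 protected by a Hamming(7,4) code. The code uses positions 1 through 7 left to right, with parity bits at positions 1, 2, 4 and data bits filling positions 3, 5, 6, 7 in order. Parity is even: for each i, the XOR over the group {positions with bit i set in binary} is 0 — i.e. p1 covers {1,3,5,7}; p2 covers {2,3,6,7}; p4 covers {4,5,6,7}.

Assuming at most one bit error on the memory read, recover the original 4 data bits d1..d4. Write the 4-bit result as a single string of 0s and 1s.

0001

s1 (pos 1,3,5,7): 1⊕0⊕0⊕1 = 0
s2 (pos 2,3,6,7): 1⊕0⊕0⊕1 = 0
s4 (pos 4,5,6,7): 1⊕0⊕0⊕1 = 0
Syndrome s4…s1 = 000 → no error.
Read data bits from positions 3,5,6,7: 0001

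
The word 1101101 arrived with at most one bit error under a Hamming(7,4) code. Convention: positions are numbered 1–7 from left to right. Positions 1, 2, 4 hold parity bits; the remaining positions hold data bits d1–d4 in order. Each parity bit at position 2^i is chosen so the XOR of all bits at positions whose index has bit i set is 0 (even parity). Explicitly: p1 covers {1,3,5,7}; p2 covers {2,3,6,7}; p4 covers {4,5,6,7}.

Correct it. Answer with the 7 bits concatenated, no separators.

s1 (pos 1,3,5,7): 1⊕0⊕1⊕1 = 1
s2 (pos 2,3,6,7): 1⊕0⊕0⊕1 = 0
s4 (pos 4,5,6,7): 1⊕1⊕0⊕1 = 1
Syndrome s4…s1 = 101 → error at position 5.
Flip position 5: 1101101 → 1101001

1101001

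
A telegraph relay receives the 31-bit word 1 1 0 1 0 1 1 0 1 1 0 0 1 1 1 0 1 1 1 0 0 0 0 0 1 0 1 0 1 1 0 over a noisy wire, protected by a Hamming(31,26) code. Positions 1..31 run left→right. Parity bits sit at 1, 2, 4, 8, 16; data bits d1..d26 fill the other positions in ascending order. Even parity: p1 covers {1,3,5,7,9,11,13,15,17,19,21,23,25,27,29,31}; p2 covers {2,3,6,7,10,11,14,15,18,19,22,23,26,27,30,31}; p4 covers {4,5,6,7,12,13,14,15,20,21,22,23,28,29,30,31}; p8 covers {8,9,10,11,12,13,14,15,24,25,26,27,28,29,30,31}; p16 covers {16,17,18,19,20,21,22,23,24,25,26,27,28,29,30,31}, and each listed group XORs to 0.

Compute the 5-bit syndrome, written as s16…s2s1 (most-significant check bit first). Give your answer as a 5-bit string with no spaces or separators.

s1 (pos 1,3,5,7,9,11,13,15,17,19,21,23,25,27,29,31): 1⊕0⊕0⊕1⊕1⊕0⊕1⊕1⊕1⊕1⊕0⊕0⊕1⊕1⊕1⊕0 = 0
s2 (pos 2,3,6,7,10,11,14,15,18,19,22,23,26,27,30,31): 1⊕0⊕1⊕1⊕1⊕0⊕1⊕1⊕1⊕1⊕0⊕0⊕0⊕1⊕1⊕0 = 0
s4 (pos 4,5,6,7,12,13,14,15,20,21,22,23,28,29,30,31): 1⊕0⊕1⊕1⊕0⊕1⊕1⊕1⊕0⊕0⊕0⊕0⊕0⊕1⊕1⊕0 = 0
s8 (pos 8,9,10,11,12,13,14,15,24,25,26,27,28,29,30,31): 0⊕1⊕1⊕0⊕0⊕1⊕1⊕1⊕0⊕1⊕0⊕1⊕0⊕1⊕1⊕0 = 1
s16 (pos 16,17,18,19,20,21,22,23,24,25,26,27,28,29,30,31): 0⊕1⊕1⊕1⊕0⊕0⊕0⊕0⊕0⊕1⊕0⊕1⊕0⊕1⊕1⊕0 = 1
Syndrome s16…s1 = 11000 → error at position 24.

11000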